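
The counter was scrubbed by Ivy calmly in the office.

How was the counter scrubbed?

calmly

'calmly' marks the manner of the scrubbing event.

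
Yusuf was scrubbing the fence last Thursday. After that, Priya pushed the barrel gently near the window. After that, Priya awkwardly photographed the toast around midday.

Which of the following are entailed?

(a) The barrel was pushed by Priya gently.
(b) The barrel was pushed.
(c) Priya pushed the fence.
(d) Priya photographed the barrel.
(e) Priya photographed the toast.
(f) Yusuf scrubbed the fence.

(a), (b), (e), (f)

(a) Entailed — every conjunct here is already in the original pushing event.
(b) Entailed — the original entails any weakening of itself; this just drops 'near the window', 'gently' and generalizes the agent.
(c) Not entailed — Priya pushed the barrel, not the fence; the fence belongs to the scrubbing event.
(d) Not entailed — Priya photographed the toast, not the barrel; the barrel belongs to the pushing event.
(e) Entailed — every conjunct here is already in the original photographing event.
(f) Entailed — 'scrub' is an activity; 'was scrubbing' entails that some scrubbing happened, so 'scrubbed' holds.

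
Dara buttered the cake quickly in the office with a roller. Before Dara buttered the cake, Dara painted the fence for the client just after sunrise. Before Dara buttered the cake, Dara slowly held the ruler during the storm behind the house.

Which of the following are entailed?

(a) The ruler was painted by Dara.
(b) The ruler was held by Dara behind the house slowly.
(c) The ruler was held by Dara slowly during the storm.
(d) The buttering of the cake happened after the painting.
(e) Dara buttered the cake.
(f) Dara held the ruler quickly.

(b), (c), (d), (e)

(a) Not entailed — Dara painted the fence, not the ruler; the ruler belongs to the holding event.
(b) Entailed — the original entails any weakening of itself; this just drops 'during the storm'.
(c) Entailed — the original entails any weakening of itself; this just drops 'behind the house'.
(d) Entailed — the narrative places the painting before the buttering.
(e) Entailed — this follows by dropping conjuncts from the buttering event's description.
(f) Not entailed — 'quickly' adds a manner not in (and inconsistent with) the original.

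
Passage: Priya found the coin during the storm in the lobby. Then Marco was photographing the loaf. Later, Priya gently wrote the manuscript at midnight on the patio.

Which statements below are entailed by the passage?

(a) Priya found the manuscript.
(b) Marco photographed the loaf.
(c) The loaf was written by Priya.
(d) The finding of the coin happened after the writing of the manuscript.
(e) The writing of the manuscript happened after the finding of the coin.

(a) Not entailed — Priya found the coin, not the manuscript; the manuscript belongs to the writing event.
(b) Not entailed — 'was photographing' is progressive on an accomplishment; it does not entail the completed 'photographed'.
(c) Not entailed — Priya wrote the manuscript, not the loaf; the loaf belongs to the photographing event.
(d) Not entailed — the narrative places the finding before the writing, not after.
(e) Entailed — the narrative places the finding before the writing.

(e)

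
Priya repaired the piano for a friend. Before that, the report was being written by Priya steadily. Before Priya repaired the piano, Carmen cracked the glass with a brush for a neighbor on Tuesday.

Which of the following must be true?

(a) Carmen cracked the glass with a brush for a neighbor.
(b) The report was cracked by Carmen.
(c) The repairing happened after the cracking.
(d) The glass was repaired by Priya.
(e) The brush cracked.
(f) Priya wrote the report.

(a), (c)

(a) Entailed — dropping 'on Tuesday' leaves a sub-description the original still satisfies.
(b) Not entailed — Carmen cracked the glass, not the report; the report belongs to the writing event.
(c) Entailed — the narrative places the cracking before the repairing.
(d) Not entailed — Priya repaired the piano, not the glass; the glass belongs to the cracking event.
(e) Not entailed — the glass is what cracked, not the brush.
(f) Not entailed — 'was writing' is progressive on an accomplishment; it does not entail the completed 'wrote'.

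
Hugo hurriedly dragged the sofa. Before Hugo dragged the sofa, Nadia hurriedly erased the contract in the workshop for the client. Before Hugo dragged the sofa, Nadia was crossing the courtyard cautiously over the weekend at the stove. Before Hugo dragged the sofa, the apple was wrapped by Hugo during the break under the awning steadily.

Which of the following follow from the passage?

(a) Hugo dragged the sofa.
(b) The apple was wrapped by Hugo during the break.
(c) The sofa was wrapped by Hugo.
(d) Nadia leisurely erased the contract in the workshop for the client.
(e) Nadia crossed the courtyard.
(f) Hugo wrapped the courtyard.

(a), (b)

(a) Entailed — dropping 'hurriedly' leaves a sub-description the original still satisfies.
(b) Entailed — this follows by dropping conjuncts from the wrapping event's description.
(c) Not entailed — Hugo wrapped the apple, not the sofa; the sofa belongs to the dragging event.
(d) Not entailed — 'leisurely' adds a manner not in (and inconsistent with) the original.
(e) Not entailed — 'was crossing' is progressive on an accomplishment; it does not entail the completed 'crossed'.
(f) Not entailed — Hugo wrapped the apple, not the courtyard; the courtyard belongs to the crossing event.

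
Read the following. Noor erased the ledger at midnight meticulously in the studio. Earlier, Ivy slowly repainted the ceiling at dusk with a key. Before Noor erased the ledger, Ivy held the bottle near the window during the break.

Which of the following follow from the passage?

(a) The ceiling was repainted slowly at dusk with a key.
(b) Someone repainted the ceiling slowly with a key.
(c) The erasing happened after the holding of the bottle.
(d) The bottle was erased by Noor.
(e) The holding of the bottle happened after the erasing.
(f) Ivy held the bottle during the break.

(a), (b), (c), (f)

(a) Entailed — the original entails any weakening of itself; this just generalizes the agent.
(b) Entailed — dropping 'at dusk' and generalizing the agent leaves a sub-description the original still satisfies.
(c) Entailed — the narrative places the holding before the erasing.
(d) Not entailed — Noor erased the ledger, not the bottle; the bottle belongs to the holding event.
(e) Not entailed — the narrative places the holding before the erasing, not after.
(f) Entailed — this follows by dropping conjuncts from the holding event's description.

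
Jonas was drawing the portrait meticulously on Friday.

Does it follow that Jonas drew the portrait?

'was drawing' is progressive; for an accomplishment like 'draw the portrait', it doesn't entail completion.

no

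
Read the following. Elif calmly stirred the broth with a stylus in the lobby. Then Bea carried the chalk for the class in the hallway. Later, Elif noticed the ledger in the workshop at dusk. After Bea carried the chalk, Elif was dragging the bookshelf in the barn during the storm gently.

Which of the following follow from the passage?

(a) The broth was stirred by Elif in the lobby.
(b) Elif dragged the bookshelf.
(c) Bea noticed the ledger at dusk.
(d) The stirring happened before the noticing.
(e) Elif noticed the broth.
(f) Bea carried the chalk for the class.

(a) Entailed — every conjunct here is already in the original stirring event.
(b) Entailed — 'drag' is an activity; 'was dragging' entails that some dragging happened, so 'dragged' holds.
(c) Not entailed — the passage has Elif noticing the ledger, not Bea.
(d) Entailed — the narrative places the stirring before the noticing.
(e) Not entailed — Elif noticed the ledger, not the broth; the broth belongs to the stirring event.
(f) Entailed — this follows by dropping conjuncts from the carrying event's description.

(a), (b), (d), (f)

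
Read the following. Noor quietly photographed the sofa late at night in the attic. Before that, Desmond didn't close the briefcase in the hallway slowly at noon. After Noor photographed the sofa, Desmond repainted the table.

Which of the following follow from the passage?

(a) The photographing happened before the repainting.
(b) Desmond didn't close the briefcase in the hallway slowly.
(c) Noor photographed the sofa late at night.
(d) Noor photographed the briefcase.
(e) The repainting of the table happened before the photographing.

(a), (c)

(a) Entailed — the narrative places the photographing before the repainting.
(b) Not entailed — dropping 'at noon' under negation is not valid — the original leaves open that Desmond closed the briefcase some other way.
(c) Entailed — every conjunct here is already in the original photographing event.
(d) Not entailed — Noor photographed the sofa, not the briefcase; the briefcase belongs to the closing event.
(e) Not entailed — the narrative places the photographing before the repainting, not after.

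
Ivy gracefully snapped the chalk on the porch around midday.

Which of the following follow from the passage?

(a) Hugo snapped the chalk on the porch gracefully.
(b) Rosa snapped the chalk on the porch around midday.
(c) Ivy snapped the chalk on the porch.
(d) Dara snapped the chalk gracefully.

(a) Not entailed — the passage has Ivy snapping the chalk, not Hugo.
(b) Not entailed — the passage has Ivy snapping the chalk, not Rosa.
(c) Entailed — the original entails any weakening of itself; this just drops 'gracefully', 'around midday'.
(d) Not entailed — the passage has Ivy snapping the chalk, not Dara.

(c)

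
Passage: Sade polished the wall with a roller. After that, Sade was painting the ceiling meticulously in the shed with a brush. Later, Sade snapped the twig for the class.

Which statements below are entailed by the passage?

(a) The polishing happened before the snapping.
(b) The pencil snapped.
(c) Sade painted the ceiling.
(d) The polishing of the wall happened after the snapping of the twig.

(a)

(a) Entailed — the narrative places the polishing before the snapping.
(b) Not entailed — the twig is what snapped, not the pencil.
(c) Not entailed — 'was painting' is progressive on an accomplishment; it does not entail the completed 'painted'.
(d) Not entailed — the narrative places the polishing before the snapping, not after.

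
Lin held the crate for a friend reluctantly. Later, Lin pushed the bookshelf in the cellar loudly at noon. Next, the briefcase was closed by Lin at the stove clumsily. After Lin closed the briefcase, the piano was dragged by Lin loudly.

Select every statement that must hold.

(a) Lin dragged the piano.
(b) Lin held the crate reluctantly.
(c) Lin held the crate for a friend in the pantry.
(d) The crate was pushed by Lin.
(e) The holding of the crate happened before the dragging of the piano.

(a) Entailed — dropping 'loudly' leaves a sub-description the original still satisfies.
(b) Entailed — dropping 'for a friend' leaves a sub-description the original still satisfies.
(c) Not entailed — 'in the pantry' adds information not in the original event.
(d) Not entailed — Lin pushed the bookshelf, not the crate; the crate belongs to the holding event.
(e) Entailed — the narrative places the holding before the dragging.

(a), (b), (e)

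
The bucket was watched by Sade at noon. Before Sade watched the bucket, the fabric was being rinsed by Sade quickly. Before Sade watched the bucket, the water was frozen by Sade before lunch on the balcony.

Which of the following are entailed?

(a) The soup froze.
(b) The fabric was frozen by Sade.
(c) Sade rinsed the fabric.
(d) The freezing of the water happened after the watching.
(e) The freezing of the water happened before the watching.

(c), (e)

(a) Not entailed — the water is what froze, not the soup.
(b) Not entailed — Sade froze the water, not the fabric; the fabric belongs to the rinsing event.
(c) Entailed — 'rinse' is an activity; 'was rinsing' entails that some rinsing happened, so 'rinsed' holds.
(d) Not entailed — the narrative places the freezing before the watching, not after.
(e) Entailed — the narrative places the freezing before the watching.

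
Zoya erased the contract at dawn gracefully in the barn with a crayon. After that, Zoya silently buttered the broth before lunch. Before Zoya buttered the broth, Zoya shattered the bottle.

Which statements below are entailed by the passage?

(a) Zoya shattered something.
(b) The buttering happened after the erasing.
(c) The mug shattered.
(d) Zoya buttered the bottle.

(a) Entailed — generalizing the patient leaves a sub-description the original still satisfies.
(b) Entailed — the narrative places the erasing before the buttering.
(c) Not entailed — the bottle is what shattered, not the mug.
(d) Not entailed — Zoya buttered the broth, not the bottle; the bottle belongs to the shattering event.

(a), (b)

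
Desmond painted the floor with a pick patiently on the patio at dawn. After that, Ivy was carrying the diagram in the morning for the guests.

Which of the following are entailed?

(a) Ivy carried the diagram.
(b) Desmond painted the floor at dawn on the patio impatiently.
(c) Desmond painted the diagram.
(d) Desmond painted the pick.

(a) Entailed — 'carry' is an activity; 'was carrying' entails that some carrying happened, so 'carried' holds.
(b) Not entailed — 'impatiently' adds a manner not in (and inconsistent with) the original.
(c) Not entailed — Desmond painted the floor, not the diagram; the diagram belongs to the carrying event.
(d) Not entailed — the pick is the instrument, not what was painted.

(a)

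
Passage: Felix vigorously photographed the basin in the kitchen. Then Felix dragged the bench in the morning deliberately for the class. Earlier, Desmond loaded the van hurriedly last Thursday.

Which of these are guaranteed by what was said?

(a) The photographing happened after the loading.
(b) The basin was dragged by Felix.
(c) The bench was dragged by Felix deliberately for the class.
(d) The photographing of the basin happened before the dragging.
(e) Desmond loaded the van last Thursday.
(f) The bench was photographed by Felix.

(a) Not entailed — the narrative doesn't order the loading relative to the photographing.
(b) Not entailed — Felix dragged the bench, not the basin; the basin belongs to the photographing event.
(c) Entailed — every conjunct here is already in the original dragging event.
(d) Entailed — the narrative places the photographing before the dragging.
(e) Entailed — every conjunct here is already in the original loading event.
(f) Not entailed — Felix photographed the basin, not the bench; the bench belongs to the dragging event.

(c), (d), (e)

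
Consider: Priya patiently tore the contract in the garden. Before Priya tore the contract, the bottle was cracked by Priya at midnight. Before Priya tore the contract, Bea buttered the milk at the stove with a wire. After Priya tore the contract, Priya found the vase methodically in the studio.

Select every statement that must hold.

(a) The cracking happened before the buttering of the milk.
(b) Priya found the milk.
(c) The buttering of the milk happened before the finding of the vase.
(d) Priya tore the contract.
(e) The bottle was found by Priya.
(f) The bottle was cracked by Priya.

(a) Not entailed — the narrative doesn't order the cracking relative to the buttering.
(b) Not entailed — Priya found the vase, not the milk; the milk belongs to the buttering event.
(c) Entailed — the narrative places the buttering before the finding.
(d) Entailed — the original entails any weakening of itself; this just drops 'in the garden', 'patiently'.
(e) Not entailed — Priya found the vase, not the bottle; the bottle belongs to the cracking event.
(f) Entailed — dropping 'at midnight' leaves a sub-description the original still satisfies.

(c), (d), (f)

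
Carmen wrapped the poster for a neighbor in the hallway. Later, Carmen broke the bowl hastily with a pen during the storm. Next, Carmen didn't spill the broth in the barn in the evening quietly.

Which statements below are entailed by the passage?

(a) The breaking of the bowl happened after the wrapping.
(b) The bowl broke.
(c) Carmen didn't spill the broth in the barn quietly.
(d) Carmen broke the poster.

(a), (b)

(a) Entailed — the narrative places the wrapping before the breaking.
(b) Entailed — 'Carmen broke the bowl' is causative; it entails the inchoative 'the bowl broke'.
(c) Not entailed — dropping 'in the evening' under negation is not valid — the original leaves open that Carmen spilled the broth some other way.
(d) Not entailed — Carmen broke the bowl, not the poster; the poster belongs to the wrapping event.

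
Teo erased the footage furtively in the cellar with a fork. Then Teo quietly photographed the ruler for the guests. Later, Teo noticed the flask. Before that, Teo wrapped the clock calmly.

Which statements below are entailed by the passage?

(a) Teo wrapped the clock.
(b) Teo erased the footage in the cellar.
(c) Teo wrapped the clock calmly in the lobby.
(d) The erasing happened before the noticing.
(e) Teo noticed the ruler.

(a) Entailed — the original entails any weakening of itself; this just drops 'calmly'.
(b) Entailed — every conjunct here is already in the original erasing event.
(c) Not entailed — 'in the lobby' adds information not in the original event.
(d) Entailed — the narrative places the erasing before the noticing.
(e) Not entailed — Teo noticed the flask, not the ruler; the ruler belongs to the photographing event.

(a), (b), (d)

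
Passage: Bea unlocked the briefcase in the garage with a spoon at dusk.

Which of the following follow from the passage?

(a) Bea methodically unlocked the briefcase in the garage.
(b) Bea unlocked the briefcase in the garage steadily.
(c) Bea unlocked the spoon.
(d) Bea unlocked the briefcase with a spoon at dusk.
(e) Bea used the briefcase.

(a) Not entailed — 'methodically' adds information not in the original event.
(b) Not entailed — 'steadily' adds information not in the original event.
(c) Not entailed — the spoon is the instrument, not what was unlocked.
(d) Entailed — dropping 'in the garage' leaves a sub-description the original still satisfies.
(e) Not entailed — the briefcase is the patient, not an instrument — Bea used a spoon.

(d)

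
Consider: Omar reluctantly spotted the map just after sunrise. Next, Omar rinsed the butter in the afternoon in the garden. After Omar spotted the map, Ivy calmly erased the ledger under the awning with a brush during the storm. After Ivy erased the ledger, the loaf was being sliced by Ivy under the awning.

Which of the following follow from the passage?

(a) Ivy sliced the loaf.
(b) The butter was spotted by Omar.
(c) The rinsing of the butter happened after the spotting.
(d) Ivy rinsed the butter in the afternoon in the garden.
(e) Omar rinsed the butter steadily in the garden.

(c)

(a) Not entailed — 'was slicing' is progressive on an accomplishment; it does not entail the completed 'sliced'.
(b) Not entailed — Omar spotted the map, not the butter; the butter belongs to the rinsing event.
(c) Entailed — the narrative places the spotting before the rinsing.
(d) Not entailed — the passage has Omar rinsing the butter, not Ivy.
(e) Not entailed — 'steadily' adds information not in the original event.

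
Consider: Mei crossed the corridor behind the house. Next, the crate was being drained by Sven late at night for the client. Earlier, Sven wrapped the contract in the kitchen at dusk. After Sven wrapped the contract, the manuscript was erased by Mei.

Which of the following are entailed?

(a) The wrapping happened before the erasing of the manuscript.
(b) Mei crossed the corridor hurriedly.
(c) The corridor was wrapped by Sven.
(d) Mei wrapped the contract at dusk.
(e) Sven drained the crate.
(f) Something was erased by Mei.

(a), (f)

(a) Entailed — the narrative places the wrapping before the erasing.
(b) Not entailed — 'hurriedly' adds information not in the original event.
(c) Not entailed — Sven wrapped the contract, not the corridor; the corridor belongs to the crossing event.
(d) Not entailed — the passage has Sven wrapping the contract, not Mei.
(e) Not entailed — 'was draining' is progressive on an accomplishment; it does not entail the completed 'drained'.
(f) Entailed — generalizing the patient leaves a sub-description the original still satisfies.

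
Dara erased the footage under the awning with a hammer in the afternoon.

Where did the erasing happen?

under the awning

'under the awning' marks the location of the erasing event.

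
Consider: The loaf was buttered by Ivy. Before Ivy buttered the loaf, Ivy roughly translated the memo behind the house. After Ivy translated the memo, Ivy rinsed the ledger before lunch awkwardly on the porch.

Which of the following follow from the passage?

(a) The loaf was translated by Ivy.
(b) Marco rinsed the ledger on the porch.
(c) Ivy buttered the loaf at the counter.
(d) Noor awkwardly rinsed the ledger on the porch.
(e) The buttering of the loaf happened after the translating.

(a) Not entailed — Ivy translated the memo, not the loaf; the loaf belongs to the buttering event.
(b) Not entailed — the passage has Ivy rinsing the ledger, not Marco.
(c) Not entailed — 'at the counter' adds information not in the original event.
(d) Not entailed — the passage has Ivy rinsing the ledger, not Noor.
(e) Entailed — the narrative places the translating before the buttering.

(e)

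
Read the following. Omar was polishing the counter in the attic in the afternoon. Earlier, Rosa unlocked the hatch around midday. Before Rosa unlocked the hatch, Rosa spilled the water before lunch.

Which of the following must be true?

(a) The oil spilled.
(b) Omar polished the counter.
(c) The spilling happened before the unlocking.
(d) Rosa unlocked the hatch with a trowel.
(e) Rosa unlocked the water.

(a) Not entailed — the water is what spilled, not the oil.
(b) Entailed — 'polish' is an activity; 'was polishing' entails that some polishing happened, so 'polished' holds.
(c) Entailed — the narrative places the spilling before the unlocking.
(d) Not entailed — 'with a trowel' adds information not in the original event.
(e) Not entailed — Rosa unlocked the hatch, not the water; the water belongs to the spilling event.

(b), (c)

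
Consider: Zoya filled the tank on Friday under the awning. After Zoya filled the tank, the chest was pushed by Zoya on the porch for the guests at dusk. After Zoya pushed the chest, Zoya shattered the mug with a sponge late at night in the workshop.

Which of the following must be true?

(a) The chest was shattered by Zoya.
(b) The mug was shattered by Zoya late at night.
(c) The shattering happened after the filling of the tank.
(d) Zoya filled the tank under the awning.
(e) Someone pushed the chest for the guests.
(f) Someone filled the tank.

(a) Not entailed — Zoya shattered the mug, not the chest; the chest belongs to the pushing event.
(b) Entailed — this follows by dropping conjuncts from the shattering event's description.
(c) Entailed — the narrative places the filling before the shattering.
(d) Entailed — dropping 'on Friday' leaves a sub-description the original still satisfies.
(e) Entailed — dropping 'on the porch', 'at dusk' and generalizing the agent leaves a sub-description the original still satisfies.
(f) Entailed — this follows by dropping conjuncts from the filling event's description.

(b), (c), (d), (e), (f)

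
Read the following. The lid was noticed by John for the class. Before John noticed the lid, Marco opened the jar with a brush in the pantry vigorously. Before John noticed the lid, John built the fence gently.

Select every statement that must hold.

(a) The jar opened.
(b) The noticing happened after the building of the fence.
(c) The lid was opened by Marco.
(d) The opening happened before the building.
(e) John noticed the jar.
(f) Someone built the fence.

(a) Entailed — 'Marco opened the jar' is causative; it entails the inchoative 'the jar opened'.
(b) Entailed — the narrative places the building before the noticing.
(c) Not entailed — Marco opened the jar, not the lid; the lid belongs to the noticing event.
(d) Not entailed — the narrative doesn't order the opening relative to the building.
(e) Not entailed — John noticed the lid, not the jar; the jar belongs to the opening event.
(f) Entailed — the original entails any weakening of itself; this just drops 'gently' and generalizes the agent.

(a), (b), (f)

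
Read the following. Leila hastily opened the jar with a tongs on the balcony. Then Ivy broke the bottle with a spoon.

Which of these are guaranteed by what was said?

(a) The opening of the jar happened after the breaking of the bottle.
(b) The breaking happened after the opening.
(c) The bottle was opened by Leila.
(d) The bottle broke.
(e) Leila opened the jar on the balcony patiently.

(b), (d)

(a) Not entailed — the narrative places the opening before the breaking, not after.
(b) Entailed — the narrative places the opening before the breaking.
(c) Not entailed — Leila opened the jar, not the bottle; the bottle belongs to the breaking event.
(d) Entailed — 'Ivy broke the bottle' is causative; it entails the inchoative 'the bottle broke'.
(e) Not entailed — 'patiently' adds a manner not in (and inconsistent with) the original.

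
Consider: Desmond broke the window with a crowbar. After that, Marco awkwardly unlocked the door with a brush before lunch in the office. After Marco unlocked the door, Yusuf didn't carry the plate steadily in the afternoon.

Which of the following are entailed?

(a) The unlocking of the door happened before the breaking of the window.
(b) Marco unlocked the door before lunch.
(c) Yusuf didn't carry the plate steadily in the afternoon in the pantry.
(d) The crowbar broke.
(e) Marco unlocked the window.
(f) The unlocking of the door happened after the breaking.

(a) Not entailed — the narrative places the breaking before the unlocking, not after.
(b) Entailed — this follows by dropping conjuncts from the unlocking event's description.
(c) Entailed — under negation, adding a further restriction is entailed: if no such carrying event occurred, none occurred in the pantry either.
(d) Not entailed — the window is what broke, not the crowbar.
(e) Not entailed — Marco unlocked the door, not the window; the window belongs to the breaking event.
(f) Entailed — the narrative places the breaking before the unlocking.

(b), (c), (f)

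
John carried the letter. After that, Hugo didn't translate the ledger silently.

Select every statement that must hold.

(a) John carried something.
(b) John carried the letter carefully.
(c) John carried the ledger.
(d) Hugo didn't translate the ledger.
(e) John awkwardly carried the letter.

(a) Entailed — this follows by dropping conjuncts from the carrying event's description.
(b) Not entailed — 'carefully' adds information not in the original event.
(c) Not entailed — John carried the letter, not the ledger; the ledger belongs to the translating event.
(d) Not entailed — dropping 'silently' under negation is not valid — the original leaves open that Hugo translated the ledger some other way.
(e) Not entailed — 'awkwardly' adds information not in the original event.

(a)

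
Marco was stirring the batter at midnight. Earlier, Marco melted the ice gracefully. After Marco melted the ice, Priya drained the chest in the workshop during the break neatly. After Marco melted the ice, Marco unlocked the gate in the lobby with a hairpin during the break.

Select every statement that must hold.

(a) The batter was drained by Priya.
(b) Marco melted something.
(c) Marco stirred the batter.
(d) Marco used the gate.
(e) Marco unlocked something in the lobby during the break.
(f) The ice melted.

(a) Not entailed — Priya drained the chest, not the batter; the batter belongs to the stirring event.
(b) Entailed — dropping 'gracefully' and generalizing the patient leaves a sub-description the original still satisfies.
(c) Entailed — 'stir' is an activity; 'was stirring' entails that some stirring happened, so 'stirred' holds.
(d) Not entailed — the gate is the patient, not an instrument — Marco used a hairpin.
(e) Entailed — dropping 'with a hairpin' and generalizing the patient leaves a sub-description the original still satisfies.
(f) Entailed — 'Marco melted the ice' is causative; it entails the inchoative 'the ice melted'.

(b), (c), (e), (f)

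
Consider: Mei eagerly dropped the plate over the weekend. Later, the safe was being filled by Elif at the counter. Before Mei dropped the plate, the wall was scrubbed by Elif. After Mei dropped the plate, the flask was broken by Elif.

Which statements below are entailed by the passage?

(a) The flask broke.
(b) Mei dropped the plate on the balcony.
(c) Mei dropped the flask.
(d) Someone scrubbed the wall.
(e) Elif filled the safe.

(a) Entailed — 'Elif broke the flask' is causative; it entails the inchoative 'the flask broke'.
(b) Not entailed — 'on the balcony' adds information not in the original event.
(c) Not entailed — Mei dropped the plate, not the flask; the flask belongs to the breaking event.
(d) Entailed — generalizing the agent leaves a sub-description the original still satisfies.
(e) Not entailed — 'was filling' is progressive on an accomplishment; it does not entail the completed 'filled'.

(a), (d)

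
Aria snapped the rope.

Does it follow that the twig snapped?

Nothing is said about any twig; only the rope is affected.

no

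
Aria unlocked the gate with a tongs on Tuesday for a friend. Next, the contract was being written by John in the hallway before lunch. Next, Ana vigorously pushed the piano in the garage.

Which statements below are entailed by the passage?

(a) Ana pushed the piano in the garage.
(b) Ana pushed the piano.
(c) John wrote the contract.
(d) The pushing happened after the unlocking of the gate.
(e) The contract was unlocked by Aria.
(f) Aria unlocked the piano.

(a), (b), (d)

(a) Entailed — every conjunct here is already in the original pushing event.
(b) Entailed — this follows by dropping conjuncts from the pushing event's description.
(c) Not entailed — 'was writing' is progressive on an accomplishment; it does not entail the completed 'wrote'.
(d) Entailed — the narrative places the unlocking before the pushing.
(e) Not entailed — Aria unlocked the gate, not the contract; the contract belongs to the writing event.
(f) Not entailed — Aria unlocked the gate, not the piano; the piano belongs to the pushing event.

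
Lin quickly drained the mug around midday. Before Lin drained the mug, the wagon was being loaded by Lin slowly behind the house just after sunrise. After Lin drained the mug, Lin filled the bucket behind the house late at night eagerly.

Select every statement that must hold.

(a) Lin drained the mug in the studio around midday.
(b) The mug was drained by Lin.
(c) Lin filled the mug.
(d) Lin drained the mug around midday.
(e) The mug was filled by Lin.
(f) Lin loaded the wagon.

(a) Not entailed — 'in the studio' adds information not in the original event.
(b) Entailed — the original entails any weakening of itself; this just drops 'around midday', 'quickly'.
(c) Not entailed — Lin filled the bucket, not the mug; the mug belongs to the draining event.
(d) Entailed — the original entails any weakening of itself; this just drops 'quickly'.
(e) Not entailed — Lin filled the bucket, not the mug; the mug belongs to the draining event.
(f) Not entailed — 'was loading' is progressive on an accomplishment; it does not entail the completed 'loaded'.

(b), (d)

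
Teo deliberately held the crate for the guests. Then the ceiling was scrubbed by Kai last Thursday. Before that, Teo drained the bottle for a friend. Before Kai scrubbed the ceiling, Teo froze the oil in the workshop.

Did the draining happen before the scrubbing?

yes

The narrative orders the draining before the scrubbing.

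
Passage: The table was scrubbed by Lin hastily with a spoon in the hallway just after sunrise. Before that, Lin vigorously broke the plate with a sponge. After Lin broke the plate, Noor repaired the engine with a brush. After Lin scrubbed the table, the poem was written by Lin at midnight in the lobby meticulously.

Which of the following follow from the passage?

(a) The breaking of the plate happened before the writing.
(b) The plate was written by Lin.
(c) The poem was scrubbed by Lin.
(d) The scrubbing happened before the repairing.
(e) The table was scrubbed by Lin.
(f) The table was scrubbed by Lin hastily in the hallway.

(a) Entailed — the narrative places the breaking before the writing.
(b) Not entailed — Lin wrote the poem, not the plate; the plate belongs to the breaking event.
(c) Not entailed — Lin scrubbed the table, not the poem; the poem belongs to the writing event.
(d) Not entailed — the narrative doesn't order the scrubbing relative to the repairing.
(e) Entailed — dropping 'with a spoon', 'just after sunrise', 'in the hallway', 'hastily' leaves a sub-description the original still satisfies.
(f) Entailed — this follows by dropping conjuncts from the scrubbing event's description.

(a), (e), (f)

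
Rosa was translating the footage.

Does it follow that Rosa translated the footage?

no

'was translating' is progressive; for an accomplishment like 'translate the footage', it doesn't entail completion.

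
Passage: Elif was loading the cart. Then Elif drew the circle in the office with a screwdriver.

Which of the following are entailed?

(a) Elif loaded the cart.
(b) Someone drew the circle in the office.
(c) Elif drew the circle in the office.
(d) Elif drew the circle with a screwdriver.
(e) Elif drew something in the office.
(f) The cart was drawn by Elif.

(b), (c), (d), (e)

(a) Not entailed — 'was loading' is progressive on an accomplishment; it does not entail the completed 'loaded'.
(b) Entailed — this follows by dropping conjuncts from the drawing event's description.
(c) Entailed — the original entails any weakening of itself; this just drops 'with a screwdriver'.
(d) Entailed — every conjunct here is already in the original drawing event.
(e) Entailed — every conjunct here is already in the original drawing event.
(f) Not entailed — Elif drew the circle, not the cart; the cart belongs to the loading event.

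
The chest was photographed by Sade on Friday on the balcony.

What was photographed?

the chest

'the chest' marks the patient of the photographing event.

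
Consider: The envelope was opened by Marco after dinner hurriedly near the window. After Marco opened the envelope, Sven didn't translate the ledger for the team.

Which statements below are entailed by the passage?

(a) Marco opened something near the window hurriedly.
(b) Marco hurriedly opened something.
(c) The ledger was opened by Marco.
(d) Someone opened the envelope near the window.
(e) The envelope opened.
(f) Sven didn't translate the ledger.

(a) Entailed — this follows by dropping conjuncts from the opening event's description.
(b) Entailed — the original entails any weakening of itself; this just drops 'near the window', 'after dinner' and generalizes the patient.
(c) Not entailed — Marco opened the envelope, not the ledger; the ledger belongs to the translating event.
(d) Entailed — every conjunct here is already in the original opening event.
(e) Entailed — 'Marco opened the envelope' is causative; it entails the inchoative 'the envelope opened'.
(f) Not entailed — dropping 'for the team' under negation is not valid — the original leaves open that Sven translated the ledger some other way.

(a), (b), (d), (e)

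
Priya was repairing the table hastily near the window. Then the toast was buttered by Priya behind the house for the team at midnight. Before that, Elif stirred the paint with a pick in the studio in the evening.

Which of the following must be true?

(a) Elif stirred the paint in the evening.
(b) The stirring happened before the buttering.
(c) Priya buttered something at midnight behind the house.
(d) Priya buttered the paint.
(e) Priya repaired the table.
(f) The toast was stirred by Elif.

(a) Entailed — the original entails any weakening of itself; this just drops 'with a pick', 'in the studio'.
(b) Entailed — the narrative places the stirring before the buttering.
(c) Entailed — dropping 'for the team' and generalizing the patient leaves a sub-description the original still satisfies.
(d) Not entailed — Priya buttered the toast, not the paint; the paint belongs to the stirring event.
(e) Not entailed — 'was repairing' is progressive on an accomplishment; it does not entail the completed 'repaired'.
(f) Not entailed — Elif stirred the paint, not the toast; the toast belongs to the buttering event.

(a), (b), (c)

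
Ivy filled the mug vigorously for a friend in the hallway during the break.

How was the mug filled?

vigorously

'vigorously' marks the manner of the filling event.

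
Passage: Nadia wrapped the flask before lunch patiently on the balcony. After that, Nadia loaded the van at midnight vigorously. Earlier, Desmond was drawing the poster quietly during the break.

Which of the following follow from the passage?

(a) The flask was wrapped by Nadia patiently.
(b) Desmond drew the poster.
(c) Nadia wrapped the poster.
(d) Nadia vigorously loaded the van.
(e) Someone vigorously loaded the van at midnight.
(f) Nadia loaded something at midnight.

(a), (d), (e), (f)

(a) Entailed — dropping 'on the balcony', 'before lunch' leaves a sub-description the original still satisfies.
(b) Not entailed — 'was drawing' is progressive on an accomplishment; it does not entail the completed 'drew'.
(c) Not entailed — Nadia wrapped the flask, not the poster; the poster belongs to the drawing event.
(d) Entailed — this follows by dropping conjuncts from the loading event's description.
(e) Entailed — the original entails any weakening of itself; this just generalizes the agent.
(f) Entailed — the original entails any weakening of itself; this just drops 'vigorously' and generalizes the patient.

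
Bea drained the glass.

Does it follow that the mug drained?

no

Nothing is said about any mug; only the glass is affected.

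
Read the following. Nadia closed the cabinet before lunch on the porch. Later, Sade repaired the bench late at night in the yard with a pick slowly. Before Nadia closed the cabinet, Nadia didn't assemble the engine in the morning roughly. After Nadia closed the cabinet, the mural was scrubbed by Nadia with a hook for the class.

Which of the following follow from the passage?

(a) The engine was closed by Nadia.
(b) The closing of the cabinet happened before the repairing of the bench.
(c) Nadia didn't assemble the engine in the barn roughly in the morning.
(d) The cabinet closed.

(b), (c), (d)

(a) Not entailed — Nadia closed the cabinet, not the engine; the engine belongs to the assembling event.
(b) Entailed — the narrative places the closing before the repairing.
(c) Entailed — under negation, adding a further restriction is entailed: if no such assembling event occurred, none occurred in the barn either.
(d) Entailed — 'Nadia closed the cabinet' is causative; it entails the inchoative 'the cabinet closed'.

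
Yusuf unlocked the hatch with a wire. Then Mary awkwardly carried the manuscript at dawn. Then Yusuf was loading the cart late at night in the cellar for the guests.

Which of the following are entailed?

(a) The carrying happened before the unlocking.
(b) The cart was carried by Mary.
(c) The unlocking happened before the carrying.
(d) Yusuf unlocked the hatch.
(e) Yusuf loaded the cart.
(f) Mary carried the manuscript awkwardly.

(a) Not entailed — the narrative places the unlocking before the carrying, not after.
(b) Not entailed — Mary carried the manuscript, not the cart; the cart belongs to the loading event.
(c) Entailed — the narrative places the unlocking before the carrying.
(d) Entailed — this follows by dropping conjuncts from the unlocking event's description.
(e) Not entailed — 'was loading' is progressive on an accomplishment; it does not entail the completed 'loaded'.
(f) Entailed — every conjunct here is already in the original carrying event.

(c), (d), (f)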